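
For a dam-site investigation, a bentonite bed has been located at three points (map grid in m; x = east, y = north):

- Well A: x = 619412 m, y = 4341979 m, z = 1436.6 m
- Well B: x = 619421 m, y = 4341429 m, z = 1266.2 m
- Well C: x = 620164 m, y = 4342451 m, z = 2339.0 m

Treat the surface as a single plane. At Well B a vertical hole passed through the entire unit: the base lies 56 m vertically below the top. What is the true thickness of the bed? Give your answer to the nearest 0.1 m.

Two edge vectors: Well A→Well B = (9, -550, -170.4), Well A→Well C = (752, 472, 902.4).
Normal n = (Well A→Well B) × (Well A→Well C) = (-415891.2, -136262.4, 417848).
So ∂z/∂x = −n_x/n_z = 0.99532 and ∂z/∂y = −n_y/n_z = 0.32611.
|∇z| = √(a²+b²) = 1.04738, so dip δ = arctan(1.04738) = 46.33°.
True thickness = vertical thickness × cos δ = 56 × cos 46.33° = 38.7 m.

38.7 m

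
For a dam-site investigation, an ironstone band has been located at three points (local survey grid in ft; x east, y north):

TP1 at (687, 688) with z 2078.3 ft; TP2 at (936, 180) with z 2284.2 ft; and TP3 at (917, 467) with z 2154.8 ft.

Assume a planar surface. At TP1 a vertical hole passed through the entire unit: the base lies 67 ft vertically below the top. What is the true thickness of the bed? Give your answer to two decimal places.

Let the plane be z = a·x + b·y + c.
TP2−TP1: 249a − 508b = 205.9;  TP3−TP1: 230a − 221b = 76.5.
Solving gives a = −0.10745, b = −0.45798.
|∇z| = √(a²+b²) = 0.47042, so dip δ = arctan(0.47042) = 25.19°.
True thickness = vertical thickness × cos δ = 67 × cos 25.19° = 60.63 ft.

60.63 ft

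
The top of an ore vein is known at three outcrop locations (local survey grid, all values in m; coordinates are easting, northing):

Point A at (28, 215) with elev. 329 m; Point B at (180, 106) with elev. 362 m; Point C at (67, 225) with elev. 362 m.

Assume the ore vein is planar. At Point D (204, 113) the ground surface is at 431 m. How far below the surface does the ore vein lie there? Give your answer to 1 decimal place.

Two edge vectors: Point A→Point B = (152, -109, 33), Point A→Point C = (39, 10, 33).
Normal n = (Point A→Point B) × (Point A→Point C) = (-3927, -3729, 5771).
So ∂z/∂easting = −n_x/n_z = 0.68047 and ∂z/∂northing = −n_y/n_z = 0.64616.
Intercept c from Point A: 329 − 19.05 − 138.92 = 171.02.
At (204, 113): z_contact = 138.82 + 73.02 + 171.02 = 382.85 m.
Depth below ground = 431 − 382.85 = 48.1 m.

48.1 m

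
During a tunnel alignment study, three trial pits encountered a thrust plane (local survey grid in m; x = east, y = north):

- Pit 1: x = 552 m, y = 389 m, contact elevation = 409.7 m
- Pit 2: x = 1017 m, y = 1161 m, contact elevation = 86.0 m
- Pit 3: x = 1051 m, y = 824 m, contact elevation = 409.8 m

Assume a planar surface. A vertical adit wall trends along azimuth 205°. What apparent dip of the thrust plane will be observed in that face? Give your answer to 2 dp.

25.41°

Let the plane be z = a·x + b·y + c.
Pit 2−Pit 1: 465a + 772b = −323.7;  Pit 3−Pit 1: 499a + 435b = 0.1.
Solving gives a = 0.77007, b = −0.88314.
Unit vector along 205° is (sin 205°, cos 205°) = (-0.4226, -0.9063).
Slope in that direction = a·(-0.4226) + b·(-0.9063) = 0.47495.
Apparent dip = arctan|0.47495| = 25.41° (true dip is 49.5°, so apparent ≤ true as expected).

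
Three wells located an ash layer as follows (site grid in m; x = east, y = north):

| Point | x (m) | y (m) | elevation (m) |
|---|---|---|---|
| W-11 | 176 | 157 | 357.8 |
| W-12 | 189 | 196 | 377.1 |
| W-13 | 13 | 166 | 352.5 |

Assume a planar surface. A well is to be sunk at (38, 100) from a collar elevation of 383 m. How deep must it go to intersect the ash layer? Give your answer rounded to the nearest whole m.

Two edge vectors: W-11→W-12 = (13, 39, 19.3), W-11→W-13 = (-163, 9, -5.3).
Normal n = (W-11→W-12) × (W-11→W-13) = (-380.4, -3077, 6474).
So ∂z/∂x = −n_x/n_z = 0.05876 and ∂z/∂y = −n_y/n_z = 0.47529.
Intercept c from W-11: 357.8 − 10.34 − 74.62 = 272.84.
At (38, 100): z_contact = 2.2 + 47.5 + 272.84 = 322.6 m.
Depth below ground = 383 − 322.6 = 60 m.

60 m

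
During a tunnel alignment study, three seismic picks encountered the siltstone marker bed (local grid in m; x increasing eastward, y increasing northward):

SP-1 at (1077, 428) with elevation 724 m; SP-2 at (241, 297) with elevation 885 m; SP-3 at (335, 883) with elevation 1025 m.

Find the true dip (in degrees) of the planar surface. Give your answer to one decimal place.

Let the plane be z = a·x + b·y + c.
SP-2−SP-1: −836a − 131b = 161;  SP-3−SP-1: −742a + 455b = 301.
Solving gives a = −0.23595, b = 0.27676.
Gradient magnitude |∇z| = √(a² + b²) = √(0.05567 + 0.07659) = 0.36369.
True dip = arctan(0.36369) = 20.0°, dipping toward SE (azimuth ≈ 140°).

20.0°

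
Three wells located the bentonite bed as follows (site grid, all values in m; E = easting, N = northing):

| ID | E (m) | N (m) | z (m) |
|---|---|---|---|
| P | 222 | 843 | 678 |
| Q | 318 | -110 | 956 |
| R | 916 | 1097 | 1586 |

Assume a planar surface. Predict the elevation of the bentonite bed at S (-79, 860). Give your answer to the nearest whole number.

265 m

Two edge vectors: P→Q = (96, -953, 278), P→R = (694, 254, 908).
Normal n = (P→Q) × (P→R) = (-935936, 105764, 685766).
So ∂z/∂E = −n_x/n_z = 1.36480 and ∂z/∂N = −n_y/n_z = −0.15423.
Intercept c from P: 678 − 302.99 + 130.01 = 505.03.
At (-79, 860): z = −107.8 − 132.6 + 505.03 = 264.6 m.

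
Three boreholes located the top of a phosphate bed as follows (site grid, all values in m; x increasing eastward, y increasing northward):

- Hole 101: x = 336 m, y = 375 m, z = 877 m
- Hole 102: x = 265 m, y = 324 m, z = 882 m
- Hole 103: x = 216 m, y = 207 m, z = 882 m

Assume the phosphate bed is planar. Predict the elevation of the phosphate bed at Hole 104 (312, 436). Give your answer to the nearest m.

Let the plane be z = a·x + b·y + c.
Hole 102−Hole 101: −71a − 51b = 5;  Hole 103−Hole 101: −120a − 168b = 5.
Solving gives a = −0.10072, b = 0.04218.
Then c = 877 − a·336 − b·375 = 895.02.
At (312, 436): z = −31.4 + 18.4 + 895.02 = 882.0 m.

882 m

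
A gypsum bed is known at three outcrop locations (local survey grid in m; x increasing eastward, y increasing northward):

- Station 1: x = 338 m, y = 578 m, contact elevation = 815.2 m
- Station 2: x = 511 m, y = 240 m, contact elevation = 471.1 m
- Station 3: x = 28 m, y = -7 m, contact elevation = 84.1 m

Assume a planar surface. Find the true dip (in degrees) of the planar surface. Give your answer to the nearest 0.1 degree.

Two edge vectors: Station 1→Station 2 = (173, -338, -344.1), Station 1→Station 3 = (-310, -585, -731.1).
Normal n = (Station 1→Station 2) × (Station 1→Station 3) = (45813.3, 233151.3, -205985).
So ∂z/∂x = −n_x/n_z = 0.22241 and ∂z/∂y = −n_y/n_z = 1.13188.
Gradient magnitude |∇z| = √(a² + b²) = √(0.04947 + 1.28116) = 1.15353.
True dip = arctan(1.15353) = 49.1°, dipping toward S (azimuth ≈ 191°).

49.1°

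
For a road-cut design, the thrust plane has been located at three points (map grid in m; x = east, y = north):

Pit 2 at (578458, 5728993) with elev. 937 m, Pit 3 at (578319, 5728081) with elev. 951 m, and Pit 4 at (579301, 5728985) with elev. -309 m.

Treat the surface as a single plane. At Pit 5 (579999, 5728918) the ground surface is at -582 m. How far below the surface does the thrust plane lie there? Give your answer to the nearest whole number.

771 m

Two edge vectors: Pit 2→Pit 3 = (-139, -912, 14), Pit 2→Pit 4 = (843, -8, -1246).
Normal n = (Pit 2→Pit 3) × (Pit 2→Pit 4) = (1136464, -161392, 769928).
So ∂z/∂x = −n_x/n_z = −1.47606529 and ∂z/∂y = −n_y/n_z = 0.20961960.
Intercept c from Pit 2: 937 + 853841.78 − 1200909.23 = −346130.45.
At (579999, 5728918): z_contact = −856116.4 + 1200893.5 − 346130.45 = -1353.3 m.
Depth below ground = -582 − (-1353.3) = 771 m.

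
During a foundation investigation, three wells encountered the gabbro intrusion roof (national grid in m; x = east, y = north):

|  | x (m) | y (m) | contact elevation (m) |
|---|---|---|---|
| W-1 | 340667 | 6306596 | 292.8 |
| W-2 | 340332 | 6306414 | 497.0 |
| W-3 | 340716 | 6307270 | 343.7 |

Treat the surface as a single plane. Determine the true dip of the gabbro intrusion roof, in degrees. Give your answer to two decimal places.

34.56°

Let the plane be z = a·x + b·y + c.
W-2−W-1: −335a − 182b = 204.2;  W-3−W-1: 49a + 674b = 50.9.
Solving gives a = −0.67733, b = 0.12476.
Gradient magnitude |∇z| = √(a² + b²) = √(0.45878 + 0.01557) = 0.68873.
True dip = arctan(0.68873) = 34.56°, dipping toward E (azimuth ≈ 100°).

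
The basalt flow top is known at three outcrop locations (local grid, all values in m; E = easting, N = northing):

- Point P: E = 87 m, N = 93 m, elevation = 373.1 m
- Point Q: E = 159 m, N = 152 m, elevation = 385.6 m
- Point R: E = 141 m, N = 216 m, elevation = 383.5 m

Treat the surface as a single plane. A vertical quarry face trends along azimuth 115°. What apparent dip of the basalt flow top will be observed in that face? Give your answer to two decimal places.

Let the plane be z = a·E + b·N + c.
Point Q−Point P: 72a + 59b = 12.5;  Point R−Point P: 54a + 123b = 10.4.
Solving gives a = 0.16295, b = 0.01302.
Unit vector along 115° is (sin 115°, cos 115°) = (0.9063, -0.4226).
Slope in that direction = a·(0.9063) + b·(-0.4226) = 0.14218.
Apparent dip = arctan|0.14218| = 8.09° (true dip is 9.3°, so apparent ≤ true as expected).

8.09°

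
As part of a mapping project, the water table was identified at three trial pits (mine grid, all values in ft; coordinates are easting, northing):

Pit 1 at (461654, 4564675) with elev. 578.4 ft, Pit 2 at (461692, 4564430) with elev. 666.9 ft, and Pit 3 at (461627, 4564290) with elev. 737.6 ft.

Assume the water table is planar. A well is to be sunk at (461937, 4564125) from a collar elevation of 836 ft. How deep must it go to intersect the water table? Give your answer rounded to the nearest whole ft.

105 ft

Let the plane be z = a·easting + b·northing + c.
Pit 2−Pit 1: 38a − 245b = 88.5;  Pit 3−Pit 1: −27a − 385b = 159.2.
Solving gives a = −0.23212521, b = −0.39722758.
Then c = 578.4 − a·461654 − b·4564675 = 1920954.75.
At (461937, 4564125): z_contact = −107227.2 − 1812996.3 + 1920954.75 = 731.2 ft.
Depth below ground = 836 − 731.2 = 105 ft.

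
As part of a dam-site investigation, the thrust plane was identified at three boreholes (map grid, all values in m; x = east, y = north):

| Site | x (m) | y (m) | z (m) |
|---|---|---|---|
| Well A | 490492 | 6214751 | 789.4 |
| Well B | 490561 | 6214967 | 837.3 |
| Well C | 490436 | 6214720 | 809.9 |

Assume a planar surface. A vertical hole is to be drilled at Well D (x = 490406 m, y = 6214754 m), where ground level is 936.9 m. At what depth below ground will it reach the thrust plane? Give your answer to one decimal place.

95.2 m

Two edge vectors: Well A→Well B = (69, 216, 47.9), Well A→Well C = (-56, -31, 20.5).
Normal n = (Well A→Well B) × (Well A→Well C) = (5912.9, -4096.9, 9957).
So ∂z/∂x = −n_x/n_z = −0.593843527 and ∂z/∂y = −n_y/n_z = 0.411459275.
Intercept c from Well A: 789.4 + 291275.50 − 2557116.94 = −2265052.04.
At (490406, 6214754): z_contact = −291224.43 + 2557118.17 − 2265052.04 = 841.70 m.
Depth below ground = 936.9 − 841.70 = 95.2 m.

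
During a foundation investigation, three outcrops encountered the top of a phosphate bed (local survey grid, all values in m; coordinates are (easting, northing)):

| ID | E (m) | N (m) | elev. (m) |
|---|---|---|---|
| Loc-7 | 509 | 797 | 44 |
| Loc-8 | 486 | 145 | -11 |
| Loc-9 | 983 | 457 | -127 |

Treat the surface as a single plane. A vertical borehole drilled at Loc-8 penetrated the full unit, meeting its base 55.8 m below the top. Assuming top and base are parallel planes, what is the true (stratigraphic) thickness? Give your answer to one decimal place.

Two edge vectors: Loc-7→Loc-8 = (-23, -652, -55), Loc-7→Loc-9 = (474, -340, -171).
Normal n = (Loc-7→Loc-8) × (Loc-7→Loc-9) = (92792, -30003, 316868).
So ∂z/∂E = −n_x/n_z = −0.29284 and ∂z/∂N = −n_y/n_z = 0.09469.
|∇z| = √(a²+b²) = 0.30777, so dip δ = arctan(0.30777) = 17.11°.
True thickness = vertical thickness × cos δ = 55.8 × cos 17.11° = 53.3 m.

53.3 m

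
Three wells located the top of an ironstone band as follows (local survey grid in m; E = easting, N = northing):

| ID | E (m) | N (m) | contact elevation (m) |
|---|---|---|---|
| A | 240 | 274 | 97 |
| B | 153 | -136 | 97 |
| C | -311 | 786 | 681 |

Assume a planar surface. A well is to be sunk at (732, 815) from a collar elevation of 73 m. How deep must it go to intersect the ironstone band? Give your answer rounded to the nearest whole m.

310 m

Two edge vectors: A→B = (-87, -410, 0), A→C = (-551, 512, 584).
Normal n = (A→B) × (A→C) = (-239440, 50808, -270454).
So ∂z/∂E = −n_x/n_z = −0.88533 and ∂z/∂N = −n_y/n_z = 0.18786.
Intercept c from A: 97 + 212.48 − 51.47 = 258.00.
At (732, 815): z_contact = −648.1 + 153.1 + 258.00 = -236.9 m.
Depth below ground = 73 − (-236.9) = 310 m.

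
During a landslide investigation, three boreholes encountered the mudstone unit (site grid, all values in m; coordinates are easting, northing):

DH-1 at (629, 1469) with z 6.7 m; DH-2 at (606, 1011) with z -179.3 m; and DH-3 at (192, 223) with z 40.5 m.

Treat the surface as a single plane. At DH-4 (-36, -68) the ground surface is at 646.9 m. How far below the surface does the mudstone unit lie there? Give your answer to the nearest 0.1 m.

416.9 m

Two edge vectors: DH-1→DH-2 = (-23, -458, -186), DH-1→DH-3 = (-437, -1246, 33.8).
Normal n = (DH-1→DH-2) × (DH-1→DH-3) = (-247236.4, 82059.4, -171488).
So ∂z/∂easting = −n_x/n_z = −1.441713 and ∂z/∂northing = −n_y/n_z = 0.478514.
Intercept c from DH-1: 6.7 + 906.84 − 702.94 = 210.60.
At (-36, -68): z_contact = 51.90 − 32.54 + 210.60 = 229.96 m.
Depth below ground = 646.9 − 229.96 = 416.9 m.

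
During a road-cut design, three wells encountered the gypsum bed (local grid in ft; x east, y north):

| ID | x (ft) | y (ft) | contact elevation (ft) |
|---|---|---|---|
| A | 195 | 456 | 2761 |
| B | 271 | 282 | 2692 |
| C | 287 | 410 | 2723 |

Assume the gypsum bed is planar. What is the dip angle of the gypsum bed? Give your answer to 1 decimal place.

Let the plane be z = a·x + b·y + c.
B−A: 76a − 174b = −69;  C−A: 92a − 46b = −38.
Solving gives a = −0.27478, b = 0.27653.
Gradient magnitude |∇z| = √(a² + b²) = √(0.07550 + 0.07647) = 0.38984.
True dip = arctan(0.38984) = 21.3°, dipping toward SE (azimuth ≈ 135°).

21.3°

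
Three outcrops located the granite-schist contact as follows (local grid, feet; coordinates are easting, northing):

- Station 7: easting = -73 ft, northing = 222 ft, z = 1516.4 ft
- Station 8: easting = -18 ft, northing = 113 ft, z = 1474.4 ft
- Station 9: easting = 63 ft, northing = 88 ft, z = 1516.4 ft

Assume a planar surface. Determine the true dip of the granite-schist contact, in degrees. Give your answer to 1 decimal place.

Two edge vectors: Station 7→Station 8 = (55, -109, -42), Station 7→Station 9 = (136, -134, 0).
Normal n = (Station 7→Station 8) × (Station 7→Station 9) = (-5628, -5712, 7454).
So ∂z/∂easting = −n_x/n_z = 0.75503 and ∂z/∂northing = −n_y/n_z = 0.76630.
Gradient magnitude |∇z| = √(a² + b²) = √(0.57007 + 0.58722) = 1.07577.
True dip = arctan(1.07577) = 47.1°, dipping toward SW (azimuth ≈ 225°).

47.1°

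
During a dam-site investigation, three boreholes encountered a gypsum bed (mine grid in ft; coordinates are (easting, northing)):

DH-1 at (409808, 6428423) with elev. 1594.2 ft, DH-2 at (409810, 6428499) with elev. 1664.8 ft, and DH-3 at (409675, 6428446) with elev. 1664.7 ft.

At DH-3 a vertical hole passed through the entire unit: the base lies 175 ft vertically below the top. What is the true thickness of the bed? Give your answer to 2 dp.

123.24 ft

Let the plane be z = a·E + b·N + c.
DH-2−DH-1: 2a + 76b = 70.6;  DH-3−DH-1: −133a + 23b = 70.5.
Solving gives a = −0.36776, b = 0.93863.
|∇z| = √(a²+b²) = 1.00810, so dip δ = arctan(1.00810) = 45.23°.
True thickness = vertical thickness × cos δ = 175 × cos 45.23° = 123.24 ft.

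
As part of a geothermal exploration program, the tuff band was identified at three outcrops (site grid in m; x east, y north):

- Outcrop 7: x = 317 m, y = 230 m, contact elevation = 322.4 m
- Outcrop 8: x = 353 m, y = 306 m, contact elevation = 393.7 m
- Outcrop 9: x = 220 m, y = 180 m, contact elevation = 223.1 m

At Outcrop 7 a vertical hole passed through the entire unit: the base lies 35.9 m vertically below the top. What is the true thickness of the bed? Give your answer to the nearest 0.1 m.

26.3 m

Let the plane be z = a·x + b·y + c.
Outcrop 8−Outcrop 7: 36a + 76b = 71.3;  Outcrop 9−Outcrop 7: −97a − 50b = −99.3.
Solving gives a = 0.71461, b = 0.59966.
|∇z| = √(a²+b²) = 0.93288, so dip δ = arctan(0.93288) = 43.01°.
True thickness = vertical thickness × cos δ = 35.9 × cos 43.01° = 26.3 m.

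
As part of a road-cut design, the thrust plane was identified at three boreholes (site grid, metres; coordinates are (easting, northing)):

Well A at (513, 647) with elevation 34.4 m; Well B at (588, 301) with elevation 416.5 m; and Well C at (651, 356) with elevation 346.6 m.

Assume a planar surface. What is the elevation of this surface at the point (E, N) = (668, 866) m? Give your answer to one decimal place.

-232.2 m

Let the plane be z = a·E + b·N + c.
Well B−Well A: 75a − 346b = 382.1;  Well C−Well A: 138a − 291b = 312.2.
Solving gives a = −0.12228, b = −1.13084.
Then c = 34.4 − a·513 − b·647 = 828.78.
At (668, 866): z = −81.7 − 979.3 + 828.78 = -232.2 m.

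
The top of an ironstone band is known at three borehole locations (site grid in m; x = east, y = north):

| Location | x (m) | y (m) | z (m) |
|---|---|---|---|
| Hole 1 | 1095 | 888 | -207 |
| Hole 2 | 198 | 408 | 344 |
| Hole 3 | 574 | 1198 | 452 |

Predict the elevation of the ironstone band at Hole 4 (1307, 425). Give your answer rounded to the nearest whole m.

-669 m

Two edge vectors: Hole 1→Hole 2 = (-897, -480, 551), Hole 1→Hole 3 = (-521, 310, 659).
Normal n = (Hole 1→Hole 2) × (Hole 1→Hole 3) = (-487130, 304052, -528150).
So ∂z/∂x = −n_x/n_z = −0.92233 and ∂z/∂y = −n_y/n_z = 0.57569.
Intercept c from Hole 1: -207 + 1009.95 − 511.21 = 291.74.
At (1307, 425): z = −1205.5 + 244.7 + 291.74 = -669.1 m.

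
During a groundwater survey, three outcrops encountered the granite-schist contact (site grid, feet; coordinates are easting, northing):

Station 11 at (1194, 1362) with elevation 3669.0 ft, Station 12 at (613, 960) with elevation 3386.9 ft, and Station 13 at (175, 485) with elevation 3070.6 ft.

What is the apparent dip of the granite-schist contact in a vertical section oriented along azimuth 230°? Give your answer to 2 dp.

23.74°

Let the plane be z = a·easting + b·northing + c.
Station 12−Station 11: −581a − 402b = −282.1;  Station 13−Station 11: −1019a − 877b = −598.4.
Solving gives a = 0.06852, b = 0.60271.
Unit vector along 230° is (sin 230°, cos 230°) = (-0.7660, -0.6428).
Slope in that direction = a·(-0.7660) + b·(-0.6428) = −0.43990.
Apparent dip = arctan|0.43990| = 23.74° (true dip is 31.2°, so apparent ≤ true as expected).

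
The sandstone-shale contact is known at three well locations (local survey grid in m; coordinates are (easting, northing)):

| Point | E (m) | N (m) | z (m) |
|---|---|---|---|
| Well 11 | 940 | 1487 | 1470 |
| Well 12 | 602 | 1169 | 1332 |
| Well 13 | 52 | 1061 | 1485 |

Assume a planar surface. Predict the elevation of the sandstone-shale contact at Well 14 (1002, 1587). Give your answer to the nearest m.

1534 m

Two edge vectors: Well 11→Well 12 = (-338, -318, -138), Well 11→Well 13 = (-888, -426, 15).
Normal n = (Well 11→Well 12) × (Well 11→Well 13) = (-63558, 127614, -138396).
So ∂z/∂E = −n_x/n_z = −0.45925 and ∂z/∂N = −n_y/n_z = 0.92209.
Intercept c from Well 11: 1470 + 431.69 − 1371.15 = 530.54.
At (1002, 1587): z = −460.2 + 1463.4 + 530.54 = 1533.7 m.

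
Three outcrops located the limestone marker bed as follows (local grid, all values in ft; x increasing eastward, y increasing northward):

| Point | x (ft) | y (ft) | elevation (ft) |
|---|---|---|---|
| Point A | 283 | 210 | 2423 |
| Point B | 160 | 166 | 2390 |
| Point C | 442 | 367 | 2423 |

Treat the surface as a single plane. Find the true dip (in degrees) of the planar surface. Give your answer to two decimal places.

30.91°

Let the plane be z = a·x + b·y + c.
Point B−Point A: −123a − 44b = −33;  Point C−Point A: 159a + 157b = 0.
Solving gives a = 0.42071, b = −0.42607.
Gradient magnitude |∇z| = √(a² + b²) = √(0.17699 + 0.18153) = 0.59877.
True dip = arctan(0.59877) = 30.91°, dipping toward NW (azimuth ≈ 315°).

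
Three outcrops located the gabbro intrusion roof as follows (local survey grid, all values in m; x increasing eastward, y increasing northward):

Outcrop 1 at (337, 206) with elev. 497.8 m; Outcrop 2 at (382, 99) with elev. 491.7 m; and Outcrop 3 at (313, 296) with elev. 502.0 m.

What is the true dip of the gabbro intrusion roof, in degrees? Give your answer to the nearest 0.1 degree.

Two edge vectors: Outcrop 1→Outcrop 2 = (45, -107, -6.1), Outcrop 1→Outcrop 3 = (-24, 90, 4.2).
Normal n = (Outcrop 1→Outcrop 2) × (Outcrop 1→Outcrop 3) = (99.6, -42.6, 1482).
So ∂z/∂x = −n_x/n_z = −0.06721 and ∂z/∂y = −n_y/n_z = 0.02874.
Gradient magnitude |∇z| = √(a² + b²) = √(0.00452 + 0.00083) = 0.07310.
True dip = arctan(0.07310) = 4.2°, dipping toward ESE (azimuth ≈ 113°).

4.2°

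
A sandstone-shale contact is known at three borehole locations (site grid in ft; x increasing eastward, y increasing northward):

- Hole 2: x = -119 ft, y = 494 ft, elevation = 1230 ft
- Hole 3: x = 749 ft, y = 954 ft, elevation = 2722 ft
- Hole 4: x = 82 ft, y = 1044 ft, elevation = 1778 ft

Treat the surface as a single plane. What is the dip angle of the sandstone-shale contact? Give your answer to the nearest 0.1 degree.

Two edge vectors: Hole 2→Hole 3 = (868, 460, 1492), Hole 2→Hole 4 = (201, 550, 548).
Normal n = (Hole 2→Hole 3) × (Hole 2→Hole 4) = (-568520, -175772, 384940).
So ∂z/∂x = −n_x/n_z = 1.47691 and ∂z/∂y = −n_y/n_z = 0.45662.
Gradient magnitude |∇z| = √(a² + b²) = √(2.18125 + 0.20850) = 1.54588.
True dip = arctan(1.54588) = 57.1°, dipping toward WSW (azimuth ≈ 253°).

57.1°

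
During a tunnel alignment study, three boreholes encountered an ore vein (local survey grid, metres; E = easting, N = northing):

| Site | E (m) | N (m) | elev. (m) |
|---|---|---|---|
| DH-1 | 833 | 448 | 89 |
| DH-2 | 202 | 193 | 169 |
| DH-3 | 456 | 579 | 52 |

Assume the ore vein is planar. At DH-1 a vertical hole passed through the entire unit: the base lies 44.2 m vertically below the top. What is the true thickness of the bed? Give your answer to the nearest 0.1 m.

42.3 m

Two edge vectors: DH-1→DH-2 = (-631, -255, 80), DH-1→DH-3 = (-377, 131, -37).
Normal n = (DH-1→DH-2) × (DH-1→DH-3) = (-1045, -53507, -178796).
So ∂z/∂E = −n_x/n_z = −0.00584 and ∂z/∂N = −n_y/n_z = −0.29926.
|∇z| = √(a²+b²) = 0.29932, so dip δ = arctan(0.29932) = 16.66°.
True thickness = vertical thickness × cos δ = 44.2 × cos 16.66° = 42.3 m.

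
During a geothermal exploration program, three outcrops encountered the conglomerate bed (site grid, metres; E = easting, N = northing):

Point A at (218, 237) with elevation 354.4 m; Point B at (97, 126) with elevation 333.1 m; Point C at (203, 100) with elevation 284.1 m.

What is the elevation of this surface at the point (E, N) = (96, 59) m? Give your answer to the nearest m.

297 m

Let the plane be z = a·E + b·N + c.
Point B−Point A: −121a − 111b = −21.3;  Point C−Point A: −15a − 137b = −70.3.
Solving gives a = −0.32760, b = 0.54901.
Then c = 354.4 − a·218 − b·237 = 295.70.
At (96, 59): z = −31.4 + 32.4 + 295.70 = 296.6 m.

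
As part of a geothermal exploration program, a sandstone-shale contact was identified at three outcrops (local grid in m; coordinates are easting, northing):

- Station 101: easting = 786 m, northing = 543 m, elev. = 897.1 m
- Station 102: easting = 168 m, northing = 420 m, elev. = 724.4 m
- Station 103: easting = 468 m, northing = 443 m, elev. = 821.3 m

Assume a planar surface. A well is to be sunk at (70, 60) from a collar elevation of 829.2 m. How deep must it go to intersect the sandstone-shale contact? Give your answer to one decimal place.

Let the plane be z = a·easting + b·northing + c.
Station 102−Station 101: −618a − 123b = −172.7;  Station 103−Station 101: −318a − 100b = −75.8.
Solving gives a = 0.35029, b = −0.35591.
Then c = 897.1 − a·786 − b·543 = 815.03.
At (70, 60): z_contact = 24.52 − 21.35 + 815.03 = 818.20 m.
Depth below ground = 829.2 − 818.20 = 11.0 m.

11.0 m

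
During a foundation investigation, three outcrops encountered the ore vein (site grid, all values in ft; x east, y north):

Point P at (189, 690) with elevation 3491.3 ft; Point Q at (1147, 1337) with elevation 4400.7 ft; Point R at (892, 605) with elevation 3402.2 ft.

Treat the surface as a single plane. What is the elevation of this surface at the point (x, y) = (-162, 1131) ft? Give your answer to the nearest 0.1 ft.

Let the plane be z = a·x + b·y + c.
Point Q−Point P: 958a + 647b = 909.4;  Point R−Point P: 703a − 85b = −89.1.
Solving gives a = 0.036644, b = 1.351306.
Then c = 3491.3 − a·189 − b·690 = 2551.97.
At (-162, 1131): z = −5.9 + 1528.3 + 2551.97 = 4074.4 ft.

4074.4 ft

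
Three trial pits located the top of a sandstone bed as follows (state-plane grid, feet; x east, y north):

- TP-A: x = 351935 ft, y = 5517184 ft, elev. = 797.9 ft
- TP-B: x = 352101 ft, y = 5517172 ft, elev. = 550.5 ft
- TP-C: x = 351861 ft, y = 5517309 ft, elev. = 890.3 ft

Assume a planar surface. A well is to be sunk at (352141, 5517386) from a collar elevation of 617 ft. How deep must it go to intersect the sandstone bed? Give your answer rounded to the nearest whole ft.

159 ft

Let the plane be z = a·x + b·y + c.
TP-B−TP-A: 166a − 12b = −247.4;  TP-C−TP-A: −74a + 125b = 92.4.
Solving gives a = −1.50116806, b = −0.14949149.
Then c = 797.9 − a·351935 − b·5517184 = 1353883.54.
At (352141, 5517386): z_contact = −528622.8 − 824802.3 + 1353883.54 = 458.5 ft.
Depth below ground = 617 − 458.5 = 159 ft.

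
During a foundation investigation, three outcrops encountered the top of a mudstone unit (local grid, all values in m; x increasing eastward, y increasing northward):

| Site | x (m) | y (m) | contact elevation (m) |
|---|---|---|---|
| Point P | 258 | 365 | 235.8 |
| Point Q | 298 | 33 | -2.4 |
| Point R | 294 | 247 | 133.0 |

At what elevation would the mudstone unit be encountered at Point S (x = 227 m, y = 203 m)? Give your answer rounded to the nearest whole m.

Let the plane be z = a·x + b·y + c.
Point Q−Point P: 40a − 332b = −238.2;  Point R−Point P: 36a − 118b = −102.8.
Solving gives a = −0.83269, b = 0.61715.
Then c = 235.8 − a·258 − b·365 = 225.38.
At (227, 203): z = −189.0 + 125.3 + 225.38 = 161.6 m.

162 m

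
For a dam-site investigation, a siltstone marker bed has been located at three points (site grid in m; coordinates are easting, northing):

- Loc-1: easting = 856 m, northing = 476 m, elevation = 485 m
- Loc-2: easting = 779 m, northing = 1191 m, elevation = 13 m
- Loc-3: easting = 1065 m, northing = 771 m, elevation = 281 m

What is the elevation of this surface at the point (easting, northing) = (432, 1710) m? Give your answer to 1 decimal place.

-318.4 m

Two edge vectors: Loc-1→Loc-2 = (-77, 715, -472), Loc-1→Loc-3 = (209, 295, -204).
Normal n = (Loc-1→Loc-2) × (Loc-1→Loc-3) = (-6620, -114356, -172150).
So ∂z/∂easting = −n_x/n_z = −0.038455 and ∂z/∂northing = −n_y/n_z = −0.664281.
Intercept c from Loc-1: 485 + 32.92 + 316.20 = 834.12.
At (432, 1710): z = −16.6 − 1135.9 + 834.12 = -318.4 m.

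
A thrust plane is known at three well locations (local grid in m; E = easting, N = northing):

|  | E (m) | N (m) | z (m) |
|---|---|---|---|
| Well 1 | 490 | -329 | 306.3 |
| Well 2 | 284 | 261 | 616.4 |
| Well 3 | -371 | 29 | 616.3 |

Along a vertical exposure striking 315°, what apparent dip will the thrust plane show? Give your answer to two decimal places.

Let the plane be z = a·E + b·N + c.
Well 2−Well 1: −206a + 590b = 310.1;  Well 3−Well 1: −861a + 358b = 310.
Solving gives a = −0.16554, b = 0.46779.
Unit vector along 315° is (sin 315°, cos 315°) = (-0.7071, 0.7071).
Slope in that direction = a·(-0.7071) + b·(0.7071) = 0.44783.
Apparent dip = arctan|0.44783| = 24.12° (true dip is 26.4°, so apparent ≤ true as expected).

24.12°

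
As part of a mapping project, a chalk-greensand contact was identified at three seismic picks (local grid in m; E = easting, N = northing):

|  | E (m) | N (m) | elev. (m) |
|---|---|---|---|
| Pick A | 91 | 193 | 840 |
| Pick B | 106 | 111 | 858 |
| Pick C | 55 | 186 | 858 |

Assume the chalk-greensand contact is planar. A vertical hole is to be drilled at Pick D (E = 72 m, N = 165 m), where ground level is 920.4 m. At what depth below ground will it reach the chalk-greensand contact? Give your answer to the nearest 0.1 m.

63.6 m

Let the plane be z = a·E + b·N + c.
Pick B−Pick A: 15a − 82b = 18;  Pick C−Pick A: −36a − 7b = 18.
Solving gives a = −0.44161, b = −0.30029.
Then c = 840 − a·91 − b·193 = 938.14.
At (72, 165): z_contact = −31.80 − 49.55 + 938.14 = 856.80 m.
Depth below ground = 920.4 − 856.80 = 63.6 m.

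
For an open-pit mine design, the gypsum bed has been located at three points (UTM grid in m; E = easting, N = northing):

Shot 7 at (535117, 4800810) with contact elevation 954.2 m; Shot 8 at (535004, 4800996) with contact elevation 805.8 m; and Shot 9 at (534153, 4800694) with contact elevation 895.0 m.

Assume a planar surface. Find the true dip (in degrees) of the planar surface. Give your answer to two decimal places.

35.90°

Two edge vectors: Shot 7→Shot 8 = (-113, 186, -148.4), Shot 7→Shot 9 = (-964, -116, -59.2).
Normal n = (Shot 7→Shot 8) × (Shot 7→Shot 9) = (-28225.6, 136368, 192412).
So ∂z/∂E = −n_x/n_z = 0.14669 and ∂z/∂N = −n_y/n_z = −0.70873.
Gradient magnitude |∇z| = √(a² + b²) = √(0.02152 + 0.50230) = 0.72375.
True dip = arctan(0.72375) = 35.90°, dipping toward NNW (azimuth ≈ 348°).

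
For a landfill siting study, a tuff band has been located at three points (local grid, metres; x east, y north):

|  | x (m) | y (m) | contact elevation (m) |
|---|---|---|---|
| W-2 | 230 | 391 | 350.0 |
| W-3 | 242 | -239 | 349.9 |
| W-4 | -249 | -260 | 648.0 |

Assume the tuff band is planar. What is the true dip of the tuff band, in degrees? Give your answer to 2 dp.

31.25°

Two edge vectors: W-2→W-3 = (12, -630, -0.1), W-2→W-4 = (-479, -651, 298).
Normal n = (W-2→W-3) × (W-2→W-4) = (-187805.1, -3528.1, -309582).
So ∂z/∂x = −n_x/n_z = −0.60664 and ∂z/∂y = −n_y/n_z = −0.01140.
Gradient magnitude |∇z| = √(a² + b²) = √(0.36801 + 0.00013) = 0.60675.
True dip = arctan(0.60675) = 31.25°, dipping toward E (azimuth ≈ 089°).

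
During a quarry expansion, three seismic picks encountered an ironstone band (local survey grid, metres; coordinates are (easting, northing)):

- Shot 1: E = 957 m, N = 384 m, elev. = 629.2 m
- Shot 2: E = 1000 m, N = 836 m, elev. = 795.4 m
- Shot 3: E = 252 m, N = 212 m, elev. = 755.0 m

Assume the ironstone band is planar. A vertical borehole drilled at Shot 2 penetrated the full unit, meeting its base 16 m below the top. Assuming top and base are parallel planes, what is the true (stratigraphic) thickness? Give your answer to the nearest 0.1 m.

Let the plane be z = a·E + b·N + c.
Shot 2−Shot 1: 43a + 452b = 166.2;  Shot 3−Shot 1: −705a − 172b = 125.8.
Solving gives a = −0.27452, b = 0.39381.
|∇z| = √(a²+b²) = 0.48005, so dip δ = arctan(0.48005) = 25.64°.
True thickness = vertical thickness × cos δ = 16 × cos 25.64° = 14.4 m.

14.4 m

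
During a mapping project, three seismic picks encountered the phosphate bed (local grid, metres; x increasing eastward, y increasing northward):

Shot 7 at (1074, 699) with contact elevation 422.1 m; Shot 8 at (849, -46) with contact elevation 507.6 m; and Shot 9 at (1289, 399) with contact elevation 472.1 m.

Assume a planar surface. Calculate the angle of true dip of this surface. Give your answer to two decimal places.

7.96°

Two edge vectors: Shot 7→Shot 8 = (-225, -745, 85.5), Shot 7→Shot 9 = (215, -300, 50).
Normal n = (Shot 7→Shot 8) × (Shot 7→Shot 9) = (-11600, 29632.5, 227675).
So ∂z/∂x = −n_x/n_z = 0.05095 and ∂z/∂y = −n_y/n_z = −0.13015.
Gradient magnitude |∇z| = √(a² + b²) = √(0.00260 + 0.01694) = 0.13977.
True dip = arctan(0.13977) = 7.96°, dipping toward NNW (azimuth ≈ 339°).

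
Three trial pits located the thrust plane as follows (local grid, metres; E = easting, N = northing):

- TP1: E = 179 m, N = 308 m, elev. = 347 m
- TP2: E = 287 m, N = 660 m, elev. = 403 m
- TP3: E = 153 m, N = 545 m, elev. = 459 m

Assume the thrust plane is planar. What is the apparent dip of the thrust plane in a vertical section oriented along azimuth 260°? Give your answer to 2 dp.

33.96°

Two edge vectors: TP1→TP2 = (108, 352, 56), TP1→TP3 = (-26, 237, 112).
Normal n = (TP1→TP2) × (TP1→TP3) = (26152, -13552, 34748).
So ∂z/∂E = −n_x/n_z = −0.75262 and ∂z/∂N = −n_y/n_z = 0.39001.
Unit vector along 260° is (sin 260°, cos 260°) = (-0.9848, -0.1736).
Slope in that direction = a·(-0.9848) + b·(-0.1736) = 0.67346.
Apparent dip = arctan|0.67346| = 33.96° (true dip is 40.3°, so apparent ≤ true as expected).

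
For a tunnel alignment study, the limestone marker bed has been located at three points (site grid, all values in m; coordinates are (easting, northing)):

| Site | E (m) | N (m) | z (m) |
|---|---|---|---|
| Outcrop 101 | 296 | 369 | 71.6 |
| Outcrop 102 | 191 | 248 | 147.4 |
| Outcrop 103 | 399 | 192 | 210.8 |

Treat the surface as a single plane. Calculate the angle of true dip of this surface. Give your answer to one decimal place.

36.2°

Two edge vectors: Outcrop 101→Outcrop 102 = (-105, -121, 75.8), Outcrop 101→Outcrop 103 = (103, -177, 139.2).
Normal n = (Outcrop 101→Outcrop 102) × (Outcrop 101→Outcrop 103) = (-3426.6, 22423.4, 31048).
So ∂z/∂E = −n_x/n_z = 0.11036 and ∂z/∂N = −n_y/n_z = −0.72222.
Gradient magnitude |∇z| = √(a² + b²) = √(0.01218 + 0.52160) = 0.73060.
True dip = arctan(0.73060) = 36.2°, dipping toward N (azimuth ≈ 351°).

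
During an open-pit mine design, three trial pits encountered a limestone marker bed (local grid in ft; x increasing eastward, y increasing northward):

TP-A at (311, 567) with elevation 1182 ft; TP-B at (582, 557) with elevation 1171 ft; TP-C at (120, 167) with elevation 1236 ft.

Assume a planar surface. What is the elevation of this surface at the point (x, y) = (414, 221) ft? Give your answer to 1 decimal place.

Let the plane be z = a·x + b·y + c.
TP-B−TP-A: 271a − 10b = −11;  TP-C−TP-A: −191a − 400b = 54.
Solving gives a = −0.04478, b = −0.11362.
Then c = 1182 − a·311 − b·567 = 1260.35.
At (414, 221): z = −18.5 − 25.1 + 1260.35 = 1216.7 ft.

1216.7 ft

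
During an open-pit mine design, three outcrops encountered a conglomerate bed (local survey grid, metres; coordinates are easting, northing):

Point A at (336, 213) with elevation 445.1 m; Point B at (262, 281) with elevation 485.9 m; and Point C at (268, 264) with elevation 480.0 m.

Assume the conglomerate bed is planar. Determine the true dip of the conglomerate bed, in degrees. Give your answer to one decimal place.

22.4°

Let the plane be z = a·easting + b·northing + c.
Point B−Point A: −74a + 68b = 40.8;  Point C−Point A: −68a + 51b = 34.9.
Solving gives a = −0.34400, b = 0.22565.
Gradient magnitude |∇z| = √(a² + b²) = √(0.11834 + 0.05092) = 0.41140.
True dip = arctan(0.41140) = 22.4°, dipping toward ESE (azimuth ≈ 123°).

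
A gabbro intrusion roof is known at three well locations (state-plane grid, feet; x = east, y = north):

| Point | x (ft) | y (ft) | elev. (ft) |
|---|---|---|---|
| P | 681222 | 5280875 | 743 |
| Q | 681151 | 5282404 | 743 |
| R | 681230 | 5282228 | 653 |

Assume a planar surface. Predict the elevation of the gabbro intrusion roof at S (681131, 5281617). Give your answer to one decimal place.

814.9 ft

Let the plane be z = a·x + b·y + c.
Q−P: −71a + 1529b = 0;  R−P: 8a + 1353b = −90.
Solving gives a = −1.270695785, b = −0.059005494.
Then c = 743 − a·681222 − b·5280875 = 1177969.56.
At (681131, 5281617): z = −865510.3 − 311644.4 + 1177969.56 = 814.9 ft.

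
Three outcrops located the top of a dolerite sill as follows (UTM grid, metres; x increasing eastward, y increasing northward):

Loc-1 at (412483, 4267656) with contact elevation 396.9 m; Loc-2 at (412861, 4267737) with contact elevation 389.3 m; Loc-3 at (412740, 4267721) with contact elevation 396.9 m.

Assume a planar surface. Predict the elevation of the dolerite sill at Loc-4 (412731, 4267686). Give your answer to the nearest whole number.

Two edge vectors: Loc-1→Loc-2 = (378, 81, -7.6), Loc-1→Loc-3 = (257, 65, 0).
Normal n = (Loc-1→Loc-2) × (Loc-1→Loc-3) = (494, -1953.2, 3753).
So ∂z/∂x = −n_x/n_z = −0.13162803 and ∂z/∂y = −n_y/n_z = 0.52043698.
Intercept c from Loc-1: 396.9 + 54294.33 − 2221046.02 = −2166354.79.
At (412731, 4267686): z = −54327.0 + 2221061.6 − 2166354.79 = 379.9 m.

380 m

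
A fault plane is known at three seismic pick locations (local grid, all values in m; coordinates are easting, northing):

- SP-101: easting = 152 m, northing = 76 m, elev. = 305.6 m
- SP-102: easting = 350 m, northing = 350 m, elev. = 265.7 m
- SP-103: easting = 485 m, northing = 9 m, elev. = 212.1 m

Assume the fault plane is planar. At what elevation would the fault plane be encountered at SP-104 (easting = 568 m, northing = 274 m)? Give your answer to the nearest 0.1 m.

202.9 m

Let the plane be z = a·easting + b·northing + c.
SP-102−SP-101: 198a + 274b = −39.9;  SP-103−SP-101: 333a − 67b = −93.5.
Solving gives a = −0.27072, b = 0.05001.
Then c = 305.6 − a·152 − b·76 = 342.95.
At (568, 274): z = −153.8 + 13.7 + 342.95 = 202.9 m.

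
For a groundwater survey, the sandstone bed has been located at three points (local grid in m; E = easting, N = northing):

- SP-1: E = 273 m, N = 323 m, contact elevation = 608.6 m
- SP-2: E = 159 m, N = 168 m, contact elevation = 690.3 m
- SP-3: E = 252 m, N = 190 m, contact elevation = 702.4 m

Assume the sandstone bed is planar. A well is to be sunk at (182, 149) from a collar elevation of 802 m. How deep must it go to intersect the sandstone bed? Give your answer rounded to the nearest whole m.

Let the plane be z = a·E + b·N + c.
SP-2−SP-1: −114a − 155b = 81.7;  SP-3−SP-1: −21a − 133b = 93.8.
Solving gives a = 0.30847, b = −0.75397.
Then c = 608.6 − a·273 − b·323 = 767.92.
At (182, 149): z_contact = 56.1 − 112.3 + 767.92 = 711.7 m.
Depth below ground = 802 − 711.7 = 90 m.

90 m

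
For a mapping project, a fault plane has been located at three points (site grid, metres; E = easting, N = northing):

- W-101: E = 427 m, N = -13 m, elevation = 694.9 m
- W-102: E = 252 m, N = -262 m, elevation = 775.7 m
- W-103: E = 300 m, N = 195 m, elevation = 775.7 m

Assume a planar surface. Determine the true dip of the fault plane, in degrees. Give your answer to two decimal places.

Let the plane be z = a·E + b·N + c.
W-102−W-101: −175a − 249b = 80.8;  W-103−W-101: −127a + 208b = 80.8.
Solving gives a = −0.54284, b = 0.05702.
Gradient magnitude |∇z| = √(a² + b²) = √(0.29468 + 0.00325) = 0.54583.
True dip = arctan(0.54583) = 28.63°, dipping toward E (azimuth ≈ 096°).

28.63°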